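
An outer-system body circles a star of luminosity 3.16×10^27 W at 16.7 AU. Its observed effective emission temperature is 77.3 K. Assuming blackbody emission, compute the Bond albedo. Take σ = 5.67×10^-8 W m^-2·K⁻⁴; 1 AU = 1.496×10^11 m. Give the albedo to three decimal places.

d = 16.7 × 1.496×10^11 m = 2.498×10^12 m.
Flux at the orbit: S = L/(4πd²) = 3.16×10^27/(4π·(2.50×10^12)²) = 40.29 W m^-2.
Energy balance: S(1−α)/4 = σT⁴, so 1−α = 4σT⁴/S.
σT⁴ = 2.024 W m^-2, so 4σT⁴ = 8.098 W m^-2.
Hence α = 1 − 8.098/40.29 = 0.7990.

0.799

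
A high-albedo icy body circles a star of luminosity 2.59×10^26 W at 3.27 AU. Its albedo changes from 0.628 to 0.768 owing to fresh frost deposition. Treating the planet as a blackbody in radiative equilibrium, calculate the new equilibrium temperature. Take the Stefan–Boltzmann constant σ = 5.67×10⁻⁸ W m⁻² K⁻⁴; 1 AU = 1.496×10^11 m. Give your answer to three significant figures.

Orbital distance: d = 3.27 AU = 4.892×10^11 m.
Flux at the orbit: S = L/(4πd²) = 2.59×10^26/(4π·(4.89×10^11)²) = 86.13 W m⁻².
New equilibrium: T₂ = [(1−0.768)·86.13/(4σ)]^(1/4) = 96.88 K.

96.9 K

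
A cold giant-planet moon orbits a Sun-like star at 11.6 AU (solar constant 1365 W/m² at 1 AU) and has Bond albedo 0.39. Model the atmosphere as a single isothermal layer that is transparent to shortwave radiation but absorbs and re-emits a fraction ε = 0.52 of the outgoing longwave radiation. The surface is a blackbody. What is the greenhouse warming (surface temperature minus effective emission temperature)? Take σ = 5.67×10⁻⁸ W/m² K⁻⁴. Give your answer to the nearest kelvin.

6 kelvin

Flux at the orbit: S = 1365/(11.6)² = 10.14 W/m².
Effective emission temperature (TOA balance): σT_e⁴ = S(1−α)/4 = 1.547 W/m² → T_e = 72.27 K.
Surface balance with a leaky layer gives σT_s⁴ = σT_e⁴·2/(2−ε), so T_s = T_e·[2/(2−0.52)]^(1/4) = 77.92 K.
T_s − T_e = 77.92 − 72.27 = 5.650 K.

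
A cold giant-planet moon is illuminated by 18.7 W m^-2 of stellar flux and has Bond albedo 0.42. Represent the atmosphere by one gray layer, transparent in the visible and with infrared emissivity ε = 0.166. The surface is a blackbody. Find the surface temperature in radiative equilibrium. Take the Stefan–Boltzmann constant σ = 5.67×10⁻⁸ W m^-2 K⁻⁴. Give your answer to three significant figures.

85.0 kelvin

Effective emission temperature (TOA balance): σT_e⁴ = S(1−α)/4 = 2.712 W m^-2 → T_e = 83.16 K.
For a single slab of emissivity ε, T_s⁴ = 2T_e⁴/(2−ε); thus T_s = 83.16·(1.091)^(1/4) = 84.98 K.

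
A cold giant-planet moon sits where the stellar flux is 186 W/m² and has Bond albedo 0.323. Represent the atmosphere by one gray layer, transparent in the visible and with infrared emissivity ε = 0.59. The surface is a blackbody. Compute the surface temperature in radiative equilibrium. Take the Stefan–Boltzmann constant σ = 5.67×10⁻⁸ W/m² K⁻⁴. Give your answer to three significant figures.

168 K

The planet radiates to space at T_e = [S(1−α)/(4σ)]^(1/4) = 153.5 K.
For a single slab of emissivity ε, T_s⁴ = 2T_e⁴/(2−ε); thus T_s = 153.5·(1.418)^(1/4) = 167.5 K.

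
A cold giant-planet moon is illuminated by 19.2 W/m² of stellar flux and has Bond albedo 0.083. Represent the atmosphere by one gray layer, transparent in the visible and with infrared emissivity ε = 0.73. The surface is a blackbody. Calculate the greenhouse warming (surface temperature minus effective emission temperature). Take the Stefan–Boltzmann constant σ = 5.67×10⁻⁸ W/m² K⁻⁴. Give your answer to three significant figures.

At the top of the atmosphere, σT_e⁴ = S(1−α)/4 = 4.402 W/m², giving T_e = 93.87 K.
Surface balance with a leaky layer gives σT_s⁴ = σT_e⁴·2/(2−ε), so T_s = T_e·[2/(2−0.73)]^(1/4) = 105.2 K.
T_s − T_e = 105.2 − 93.87 = 11.29 K.

11.3 K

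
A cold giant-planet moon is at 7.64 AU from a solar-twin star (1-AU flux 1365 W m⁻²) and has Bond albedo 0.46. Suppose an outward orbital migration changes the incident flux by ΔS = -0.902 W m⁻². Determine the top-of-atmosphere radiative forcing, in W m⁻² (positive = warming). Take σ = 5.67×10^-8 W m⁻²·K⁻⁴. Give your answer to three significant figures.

-0.122 W m⁻²

Flux at the orbit: S = 1365/(7.64)² = 23.39 W m⁻².
Only a fraction (1−α) is absorbed and it's spread over 4πR², so ΔF = (1−α)ΔS/4 = -0.1218 W m⁻².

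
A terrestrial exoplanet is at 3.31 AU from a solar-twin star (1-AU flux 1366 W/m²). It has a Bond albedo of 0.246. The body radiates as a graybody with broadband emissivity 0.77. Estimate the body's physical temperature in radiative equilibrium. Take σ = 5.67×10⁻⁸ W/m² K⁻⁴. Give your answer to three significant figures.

Irradiance scales as 1/d², so S = 1366 W/m² × (1/3.31)² = 124.7 W/m².
The planet absorbs (1−α)S over its disc πR² and re-emits over 4πR², so the mean absorbed flux is (1−0.246)·124.7/4 = 23.50 W/m².
Radiative balance εσT⁴ = 23.50 gives T = [23.50/(0.77·σ)]^(1/4) = 152.3 K.

152 kelvin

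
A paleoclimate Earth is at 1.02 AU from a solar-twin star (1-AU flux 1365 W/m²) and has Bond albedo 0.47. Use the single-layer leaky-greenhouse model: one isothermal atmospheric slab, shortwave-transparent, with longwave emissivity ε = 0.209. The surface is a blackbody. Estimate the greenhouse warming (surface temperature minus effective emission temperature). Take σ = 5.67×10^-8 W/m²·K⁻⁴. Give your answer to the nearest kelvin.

7 kelvin

Flux at the orbit: S = 1365/(1.02)² = 1312 W/m².
Effective emission temperature (TOA balance): σT_e⁴ = S(1−α)/4 = 173.8 W/m² → T_e = 235.3 K.
The surface balance (absorbed SW + ε·downward IR = σT_s⁴) with T_a⁴ = T_s⁴/2 reduces to T_s = T_e·[2/(2−ε)]^¼ = 241.9 K.
The atmosphere warms the surface by 6.583 K.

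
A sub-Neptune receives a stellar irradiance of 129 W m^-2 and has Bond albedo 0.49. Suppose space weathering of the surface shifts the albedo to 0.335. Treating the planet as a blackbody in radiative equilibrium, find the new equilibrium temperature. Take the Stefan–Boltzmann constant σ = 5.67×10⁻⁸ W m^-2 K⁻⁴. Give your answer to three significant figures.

139 K

New equilibrium: T₂ = [(1−0.335)·129.0/(4σ)]^(1/4) = 139.5 K.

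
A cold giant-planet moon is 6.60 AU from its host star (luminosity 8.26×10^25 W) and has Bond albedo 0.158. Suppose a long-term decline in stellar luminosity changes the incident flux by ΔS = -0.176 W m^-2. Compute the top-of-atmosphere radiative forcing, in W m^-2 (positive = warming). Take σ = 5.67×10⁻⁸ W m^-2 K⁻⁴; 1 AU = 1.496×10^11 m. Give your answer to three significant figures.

-0.0370 W m^-2

d = 6.60 × 1.496×10^11 m = 9.874×10^11 m.
Flux at the orbit: S = L/(4πd²) = 8.26×10^25/(4π·(9.87×10^11)²) = 6.742 W m^-2.
TOA radiative forcing: ΔF = (1−α)ΔS/4 = 0.842·(-0.176)/4 = -0.03705 W m^-2.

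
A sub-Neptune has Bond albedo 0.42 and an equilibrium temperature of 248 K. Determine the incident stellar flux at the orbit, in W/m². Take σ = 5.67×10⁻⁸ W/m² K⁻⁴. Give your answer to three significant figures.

Invert the energy balance for S: S = 4σT⁴/(1−α).
The emitted flux is σT⁴ = 214.5 W/m².
So S = 4×214.5/(1−0.42) = 1479 W/m².

1480 W/m²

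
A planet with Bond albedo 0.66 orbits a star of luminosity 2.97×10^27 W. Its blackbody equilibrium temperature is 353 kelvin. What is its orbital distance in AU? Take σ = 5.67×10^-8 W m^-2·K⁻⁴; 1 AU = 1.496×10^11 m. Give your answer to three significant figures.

1.01 AU

Required flux: S = 4σT⁴/(1−α) = 10360 W m^-2.
From L = 4πd²S, d = √(2.97×10^27/(4π·10360)) = 1.511×10^11 m = 1.010 AU.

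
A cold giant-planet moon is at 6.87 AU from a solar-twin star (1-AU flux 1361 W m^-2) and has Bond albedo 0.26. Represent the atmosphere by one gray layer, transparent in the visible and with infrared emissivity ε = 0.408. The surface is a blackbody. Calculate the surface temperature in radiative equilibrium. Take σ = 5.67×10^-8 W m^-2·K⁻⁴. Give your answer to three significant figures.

104 K

Flux at the orbit: S = 1361/(6.87)² = 28.84 W m^-2.
At the top of the atmosphere, σT_e⁴ = S(1−α)/4 = 5.335 W m^-2, giving T_e = 98.49 K.
For a single slab of emissivity ε, T_s⁴ = 2T_e⁴/(2−ε); thus T_s = 98.49·(1.256)^(1/4) = 104.3 K.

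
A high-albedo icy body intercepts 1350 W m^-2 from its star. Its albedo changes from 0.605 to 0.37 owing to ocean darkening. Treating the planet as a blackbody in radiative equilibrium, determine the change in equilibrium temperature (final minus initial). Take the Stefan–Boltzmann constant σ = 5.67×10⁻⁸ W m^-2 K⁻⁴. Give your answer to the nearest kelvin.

27 K

With α = 0.605, T₁ = 220.2 K.
With α = 0.37, T₂ = 247.5 K.
ΔT = T₂ − T₁ = 27.26 K.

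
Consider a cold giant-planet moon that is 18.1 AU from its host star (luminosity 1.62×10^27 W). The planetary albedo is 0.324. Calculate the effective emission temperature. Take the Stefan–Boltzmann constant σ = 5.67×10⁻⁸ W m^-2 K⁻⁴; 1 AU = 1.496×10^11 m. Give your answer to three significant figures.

d = 18.1 × 1.496×10^11 m = 2.708×10^12 m.
Flux at the orbit: S = L/(4πd²) = 1.62×10^27/(4π·(2.71×10^12)²) = 17.58 W m^-2.
Averaging over the sphere, the absorbed flux is S(1−α)/4 = 2.971 W m^-2.
Set σT⁴ = 2.971 → T = (2.971/σ)^(1/4) = 85.08 K.

85.1 K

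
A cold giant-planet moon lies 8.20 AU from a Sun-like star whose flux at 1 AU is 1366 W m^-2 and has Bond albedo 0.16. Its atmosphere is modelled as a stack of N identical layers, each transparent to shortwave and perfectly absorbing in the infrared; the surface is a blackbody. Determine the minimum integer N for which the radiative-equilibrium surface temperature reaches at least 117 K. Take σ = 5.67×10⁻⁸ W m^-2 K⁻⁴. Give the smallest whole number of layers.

2

By the inverse-square law, S = 1366/8.20² = 20.32 W m^-2.
Top-of-atmosphere balance: σT_e⁴ = S(1−α)/4 = 4.266 W m^-2 → T_e = 93.14 K.
Need (N+1)T_e⁴ ≥ T_s⁴, i.e. N+1 ≥ (117/93.14)⁴ = 2.490.
So N ≥ 1.490; the smallest integer is N = 2.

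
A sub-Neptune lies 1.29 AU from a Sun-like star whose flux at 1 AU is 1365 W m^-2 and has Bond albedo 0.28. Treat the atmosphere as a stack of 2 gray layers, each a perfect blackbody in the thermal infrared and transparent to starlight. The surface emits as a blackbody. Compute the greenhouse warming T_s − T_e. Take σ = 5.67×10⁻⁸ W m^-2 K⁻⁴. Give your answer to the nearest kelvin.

71 kelvin

Irradiance scales as 1/d², so S = 1365 W m^-2 × (1/1.29)² = 820.3 W m^-2.
OLR = S(1−α)/4 = 147.6 W m^-2; the top layer radiates at T_e = 225.9 K.
T_s = (N+1)^(1/4)·T_e = 297.3 K.
Warming: T_s − T_e = 71.40 K.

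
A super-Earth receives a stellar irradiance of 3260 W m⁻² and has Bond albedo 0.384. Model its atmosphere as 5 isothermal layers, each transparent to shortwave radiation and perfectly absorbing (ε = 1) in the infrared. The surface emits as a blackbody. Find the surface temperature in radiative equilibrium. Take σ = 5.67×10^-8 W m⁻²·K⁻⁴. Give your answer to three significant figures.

Top-of-atmosphere balance: σT_e⁴ = S(1−α)/4 = 502.0 W m⁻² → T_e = 306.8 K.
For an N-layer opaque stack, T_s⁴ = (N+1)T_e⁴, hence T_s = (6)^(1/4)×306.8 K = 480.1 K.

480 K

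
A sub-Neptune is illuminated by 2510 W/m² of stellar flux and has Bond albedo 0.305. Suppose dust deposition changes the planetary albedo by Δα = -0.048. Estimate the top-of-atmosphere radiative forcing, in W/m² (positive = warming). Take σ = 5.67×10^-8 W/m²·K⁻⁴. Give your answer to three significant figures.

30.1 W/m²

The change in absorbed flux is Δ[S(1−α)/4] = −SΔα/4 = 30.12 W/m².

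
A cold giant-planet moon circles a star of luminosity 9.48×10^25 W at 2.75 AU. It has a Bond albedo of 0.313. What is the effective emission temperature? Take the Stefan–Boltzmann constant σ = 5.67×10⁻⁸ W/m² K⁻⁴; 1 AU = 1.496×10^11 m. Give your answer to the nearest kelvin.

108 K

d = 2.75 × 1.496×10^11 m = 4.114×10^11 m.
Flux at the orbit: S = L/(4πd²) = 9.48×10^25/(4π·(4.11×10^11)²) = 44.57 W/m².
The planet absorbs (1−α)S over its disc πR² and re-emits over 4πR², so the mean absorbed flux is (1−0.313)·44.57/4 = 7.655 W/m².
In equilibrium σT⁴ equals this, so T = 107.8 K.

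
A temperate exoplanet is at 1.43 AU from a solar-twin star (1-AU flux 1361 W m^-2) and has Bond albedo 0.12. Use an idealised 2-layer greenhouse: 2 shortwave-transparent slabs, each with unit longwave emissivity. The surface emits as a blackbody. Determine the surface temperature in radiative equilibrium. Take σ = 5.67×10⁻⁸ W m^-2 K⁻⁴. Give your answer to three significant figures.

By the inverse-square law, S = 1361/1.43² = 665.6 W m^-2.
OLR = S(1−α)/4 = 146.4 W m^-2; the top layer radiates at T_e = 225.4 K.
With N = 2 opaque layers, T_s = (N+1)^(1/4)·T_e = 3^(1/4)·225.4 = 296.7 K.

297 kelvin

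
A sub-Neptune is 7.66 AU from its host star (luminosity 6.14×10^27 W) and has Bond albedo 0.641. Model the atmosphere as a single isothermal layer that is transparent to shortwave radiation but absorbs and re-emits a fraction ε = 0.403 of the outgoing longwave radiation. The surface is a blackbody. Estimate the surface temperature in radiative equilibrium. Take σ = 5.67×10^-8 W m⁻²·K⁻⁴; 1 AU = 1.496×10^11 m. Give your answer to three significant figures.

Orbital distance: d = 7.66 AU = 1.146×10^12 m.
Flux at the orbit: S = L/(4πd²) = 6.14×10^27/(4π·(1.15×10^12)²) = 372.1 W m⁻².
Effective emission temperature (TOA balance): σT_e⁴ = S(1−α)/4 = 33.39 W m⁻² → T_e = 155.8 K.
Surface balance with a leaky layer gives σT_s⁴ = σT_e⁴·2/(2−ε), so T_s = T_e·[2/(2−0.403)]^(1/4) = 164.8 K.

165 K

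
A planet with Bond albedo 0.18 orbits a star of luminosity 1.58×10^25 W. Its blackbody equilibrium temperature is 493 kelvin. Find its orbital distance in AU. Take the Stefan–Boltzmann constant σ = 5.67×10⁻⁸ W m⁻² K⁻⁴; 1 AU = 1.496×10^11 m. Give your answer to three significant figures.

0.0586 AU

Required flux: S = 4σT⁴/(1−α) = 16340 W m⁻².
S = L/(4πd²) → d = √(L/4πS) = √(1.58×10^25/(4π·16340)) = 8.772×10^9 m = 0.05864 AU.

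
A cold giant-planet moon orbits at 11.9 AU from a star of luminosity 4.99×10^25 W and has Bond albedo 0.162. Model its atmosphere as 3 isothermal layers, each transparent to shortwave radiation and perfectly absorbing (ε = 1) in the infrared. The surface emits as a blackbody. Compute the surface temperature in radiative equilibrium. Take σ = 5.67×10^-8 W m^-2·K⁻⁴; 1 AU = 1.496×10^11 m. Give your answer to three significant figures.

65.6 K

d = 11.9 × 1.496×10^11 m = 1.780×10^12 m.
Flux at the orbit: S = L/(4πd²) = 4.99×10^25/(4π·(1.78×10^12)²) = 1.253 W m^-2.
Top-of-atmosphere balance: σT_e⁴ = S(1−α)/4 = 0.2625 W m^-2 → T_e = 46.39 K.
For an N-layer opaque stack, T_s⁴ = (N+1)T_e⁴, hence T_s = (4)^(1/4)×46.39 K = 65.60 K.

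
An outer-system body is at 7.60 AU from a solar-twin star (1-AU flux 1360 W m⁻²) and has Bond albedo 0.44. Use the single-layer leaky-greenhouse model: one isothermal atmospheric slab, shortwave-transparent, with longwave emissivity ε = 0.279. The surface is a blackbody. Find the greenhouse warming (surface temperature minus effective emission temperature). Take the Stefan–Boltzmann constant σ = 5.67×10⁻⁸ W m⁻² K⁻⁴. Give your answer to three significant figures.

3.34 kelvin

Flux at the orbit: S = 1360/(7.60)² = 23.55 W m⁻².
At the top of the atmosphere, σT_e⁴ = S(1−α)/4 = 3.296 W m⁻², giving T_e = 87.32 K.
For a single slab of emissivity ε, T_s⁴ = 2T_e⁴/(2−ε); thus T_s = 87.32·(1.162)^(1/4) = 90.66 K.
T_s − T_e = 90.66 − 87.32 = 3.342 K.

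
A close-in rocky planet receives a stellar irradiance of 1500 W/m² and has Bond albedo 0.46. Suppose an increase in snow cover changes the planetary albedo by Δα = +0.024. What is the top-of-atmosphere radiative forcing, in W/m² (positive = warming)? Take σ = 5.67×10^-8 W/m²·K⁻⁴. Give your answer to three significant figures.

-9.00 W/m²

ΔF = −(S/4)Δα = −(1500/4)×(+0.024) = -9.000 W/m².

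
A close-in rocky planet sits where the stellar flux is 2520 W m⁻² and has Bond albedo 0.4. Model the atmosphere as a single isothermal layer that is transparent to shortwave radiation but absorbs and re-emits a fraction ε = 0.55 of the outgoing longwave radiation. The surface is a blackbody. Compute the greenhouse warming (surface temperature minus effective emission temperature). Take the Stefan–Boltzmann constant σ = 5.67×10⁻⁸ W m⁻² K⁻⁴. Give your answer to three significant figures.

Effective emission temperature (TOA balance): σT_e⁴ = S(1−α)/4 = 378.0 W m⁻² → T_e = 285.7 K.
Surface balance with a leaky layer gives σT_s⁴ = σT_e⁴·2/(2−ε), so T_s = T_e·[2/(2−0.55)]^(1/4) = 309.7 K.
T_s − T_e = 309.7 − 285.7 = 23.92 K.

23.9 kelvin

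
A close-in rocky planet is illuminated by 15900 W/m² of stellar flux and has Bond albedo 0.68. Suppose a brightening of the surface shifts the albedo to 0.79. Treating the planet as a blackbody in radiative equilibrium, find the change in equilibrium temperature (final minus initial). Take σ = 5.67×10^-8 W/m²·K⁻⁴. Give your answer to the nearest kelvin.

-39 K

With α = 0.68, T₁ = 387.0 K.
After:  T₂ = [15900·0.21/(4σ)]^(1/4) = 348.3 K.
ΔT = T₂ − T₁ = -38.68 K.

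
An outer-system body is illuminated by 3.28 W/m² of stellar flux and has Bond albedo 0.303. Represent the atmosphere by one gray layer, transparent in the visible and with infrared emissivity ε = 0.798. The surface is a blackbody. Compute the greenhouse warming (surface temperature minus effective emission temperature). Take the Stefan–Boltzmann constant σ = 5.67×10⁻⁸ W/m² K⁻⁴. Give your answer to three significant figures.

7.65 K

At the top of the atmosphere, σT_e⁴ = S(1−α)/4 = 0.5715 W/m², giving T_e = 56.35 K.
For a single slab of emissivity ε, T_s⁴ = 2T_e⁴/(2−ε); thus T_s = 56.35·(1.664)^(1/4) = 64.00 K.
T_s − T_e = 64.00 − 56.35 = 7.649 K.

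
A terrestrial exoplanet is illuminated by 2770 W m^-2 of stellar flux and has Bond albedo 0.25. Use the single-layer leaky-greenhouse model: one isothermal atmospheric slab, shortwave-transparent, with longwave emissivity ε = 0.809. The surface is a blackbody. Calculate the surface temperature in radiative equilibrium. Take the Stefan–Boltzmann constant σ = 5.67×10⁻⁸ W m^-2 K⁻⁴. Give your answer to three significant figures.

352 K

Effective emission temperature (TOA balance): σT_e⁴ = S(1−α)/4 = 519.4 W m^-2 → T_e = 309.4 K.
Surface balance with a leaky layer gives σT_s⁴ = σT_e⁴·2/(2−ε), so T_s = T_e·[2/(2−0.809)]^(1/4) = 352.2 K.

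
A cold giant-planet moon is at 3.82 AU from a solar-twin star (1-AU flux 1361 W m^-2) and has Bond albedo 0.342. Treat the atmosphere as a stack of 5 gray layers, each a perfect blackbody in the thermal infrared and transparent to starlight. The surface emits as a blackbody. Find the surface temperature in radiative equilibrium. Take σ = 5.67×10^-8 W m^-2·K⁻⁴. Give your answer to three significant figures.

Irradiance scales as 1/d², so S = 1361 W m^-2 × (1/3.82)² = 93.27 W m^-2.
The effective emission temperature is T_e = [S(1−α)/(4σ)]^¼ = 128.3 K.
With N = 5 opaque layers, T_s = (N+1)^(1/4)·T_e = 6^(1/4)·128.3 = 200.7 K.

201 kelvin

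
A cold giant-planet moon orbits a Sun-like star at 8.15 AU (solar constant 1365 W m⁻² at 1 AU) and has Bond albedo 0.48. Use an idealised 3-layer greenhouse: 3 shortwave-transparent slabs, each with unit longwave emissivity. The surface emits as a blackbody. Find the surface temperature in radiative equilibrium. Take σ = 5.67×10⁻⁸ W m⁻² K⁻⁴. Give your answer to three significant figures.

Irradiance scales as 1/d², so S = 1365 W m⁻² × (1/8.15)² = 20.55 W m⁻².
The effective emission temperature is T_e = [S(1−α)/(4σ)]^¼ = 82.85 K.
For an N-layer opaque stack, T_s⁴ = (N+1)T_e⁴, hence T_s = (4)^(1/4)×82.85 K = 117.2 K.

117 K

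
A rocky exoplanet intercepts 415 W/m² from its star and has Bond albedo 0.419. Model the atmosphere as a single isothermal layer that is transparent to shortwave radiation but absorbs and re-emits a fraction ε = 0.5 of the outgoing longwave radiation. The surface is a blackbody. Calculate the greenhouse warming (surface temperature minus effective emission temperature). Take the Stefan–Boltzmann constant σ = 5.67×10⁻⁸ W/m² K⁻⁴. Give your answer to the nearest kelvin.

13 kelvin

Effective emission temperature (TOA balance): σT_e⁴ = S(1−α)/4 = 60.28 W/m² → T_e = 180.6 K.
The surface balance (absorbed SW + ε·downward IR = σT_s⁴) with T_a⁴ = T_s⁴/2 reduces to T_s = T_e·[2/(2−ε)]^¼ = 194.0 K.
The atmosphere warms the surface by 13.47 K.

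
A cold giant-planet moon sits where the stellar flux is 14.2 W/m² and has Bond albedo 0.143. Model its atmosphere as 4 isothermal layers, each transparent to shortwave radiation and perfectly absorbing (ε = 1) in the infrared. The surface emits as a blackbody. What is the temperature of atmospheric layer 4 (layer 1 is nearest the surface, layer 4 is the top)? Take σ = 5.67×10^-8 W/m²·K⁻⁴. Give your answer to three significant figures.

85.6 kelvin

Top-of-atmosphere balance: σT_e⁴ = S(1−α)/4 = 3.042 W/m² → T_e = 85.59 K.
Each opaque layer satisfies 2T_j⁴ = T_{j−1}⁴ + T_{j+1}⁴, giving T_k⁴ = (N+1−k)T_e⁴.
With k = 4: T_4 = (4+1−4)^¼·85.59 K = 85.59 K.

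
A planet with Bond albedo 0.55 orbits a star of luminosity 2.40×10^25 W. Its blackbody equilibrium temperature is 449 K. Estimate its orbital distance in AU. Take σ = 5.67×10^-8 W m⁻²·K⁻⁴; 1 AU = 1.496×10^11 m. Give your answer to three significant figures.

0.0645 AU

The flux needed for this T is 4σT⁴/(1−0.55) = 20480 W m⁻².
S = L/(4πd²) → d = √(L/4πS) = √(2.40×10^25/(4π·20480)) = 9.656×10^9 m = 0.06454 AU.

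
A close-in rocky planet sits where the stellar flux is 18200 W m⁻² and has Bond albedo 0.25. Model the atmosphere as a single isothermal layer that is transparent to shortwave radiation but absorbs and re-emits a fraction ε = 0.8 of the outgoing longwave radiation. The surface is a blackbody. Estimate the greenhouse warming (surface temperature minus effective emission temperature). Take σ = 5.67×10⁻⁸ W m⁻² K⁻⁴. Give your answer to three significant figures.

Effective emission temperature (TOA balance): σT_e⁴ = S(1−α)/4 = 3412 W m⁻² → T_e = 495.3 K.
For a single slab of emissivity ε, T_s⁴ = 2T_e⁴/(2−ε); thus T_s = 495.3·(1.667)^(1/4) = 562.8 K.
The atmosphere warms the surface by 67.47 K.

67.5 K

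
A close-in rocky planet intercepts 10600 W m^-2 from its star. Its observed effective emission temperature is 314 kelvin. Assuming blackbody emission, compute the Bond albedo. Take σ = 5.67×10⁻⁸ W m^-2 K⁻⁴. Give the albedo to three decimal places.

Rearranging the radiative balance, α = 1 − 4σT⁴/S.
4σT⁴ = 4·5.67×10⁻⁸·(314)⁴ = 2205 W m^-2.
Hence α = 1 − 2205/10600 = 0.7920.

0.792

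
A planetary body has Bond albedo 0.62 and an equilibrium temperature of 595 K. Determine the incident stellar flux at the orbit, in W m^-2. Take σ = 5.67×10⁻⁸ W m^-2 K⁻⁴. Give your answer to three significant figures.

74800 W m^-2

Invert the energy balance for S: S = 4σT⁴/(1−α).
σT⁴ = 5.67×10⁻⁸·(595)⁴ = 7106 W m^-2.
S = 4·7106/0.38 = 74800 W m^-2.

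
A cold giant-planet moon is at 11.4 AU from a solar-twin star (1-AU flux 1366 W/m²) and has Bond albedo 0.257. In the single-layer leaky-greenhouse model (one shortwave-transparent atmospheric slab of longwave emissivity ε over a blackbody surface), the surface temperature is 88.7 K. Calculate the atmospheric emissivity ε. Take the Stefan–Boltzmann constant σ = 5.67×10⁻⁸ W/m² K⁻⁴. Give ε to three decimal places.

0.887

Irradiance scales as 1/d², so S = 1366 W/m² × (1/11.4)² = 10.51 W/m².
First, T_e = [10.51·(1−0.257)/(4σ)]^(1/4) = 76.60 K.
Inverting T_s⁴ = 2T_e⁴/(2−ε): (T_e/T_s)⁴ = 0.5563, so ε = 2(1 − 0.5563) = 0.8874.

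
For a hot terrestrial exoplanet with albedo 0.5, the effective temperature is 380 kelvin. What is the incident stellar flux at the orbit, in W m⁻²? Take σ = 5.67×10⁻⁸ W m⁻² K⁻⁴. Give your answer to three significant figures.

9460 W m⁻²

Invert the energy balance for S: S = 4σT⁴/(1−α).
σT⁴ = 5.67×10⁻⁸·(380)⁴ = 1182 W m⁻².
S = 4·1182/0.5 = 9458 W m⁻².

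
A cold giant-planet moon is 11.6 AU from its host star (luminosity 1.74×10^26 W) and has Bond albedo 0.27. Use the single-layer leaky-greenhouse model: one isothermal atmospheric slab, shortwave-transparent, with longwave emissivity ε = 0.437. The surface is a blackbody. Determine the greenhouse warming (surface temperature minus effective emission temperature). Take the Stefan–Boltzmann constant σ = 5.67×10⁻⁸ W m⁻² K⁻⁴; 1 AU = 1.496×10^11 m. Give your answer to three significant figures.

Orbital distance: d = 11.6 AU = 1.735×10^12 m.
S = L/(4πd²) = 4.598 W m⁻².
The planet radiates to space at T_e = [S(1−α)/(4σ)]^(1/4) = 62.02 K.
Surface balance with a leaky layer gives σT_s⁴ = σT_e⁴·2/(2−ε), so T_s = T_e·[2/(2−0.437)]^(1/4) = 65.97 K.
The atmosphere warms the surface by 3.943 K.

3.94 K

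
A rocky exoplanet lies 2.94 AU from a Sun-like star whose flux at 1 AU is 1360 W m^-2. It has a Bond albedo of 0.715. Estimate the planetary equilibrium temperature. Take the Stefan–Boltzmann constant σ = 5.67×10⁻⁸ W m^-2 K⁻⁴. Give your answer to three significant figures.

119 K

By the inverse-square law, S = 1360/2.94² = 157.3 W m^-2.
The planet absorbs (1−α)S over its disc πR² and re-emits over 4πR², so the mean absorbed flux is (1−0.715)·157.3/4 = 11.21 W m^-2.
Set σT⁴ = 11.21 → T = (11.21/σ)^(1/4) = 118.6 K.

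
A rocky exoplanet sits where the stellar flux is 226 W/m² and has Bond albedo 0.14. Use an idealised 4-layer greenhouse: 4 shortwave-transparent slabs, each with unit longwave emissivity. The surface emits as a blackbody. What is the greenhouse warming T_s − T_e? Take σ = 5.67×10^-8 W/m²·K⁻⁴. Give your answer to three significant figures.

84.8 kelvin

The effective emission temperature is T_e = [S(1−α)/(4σ)]^¼ = 171.1 K.
T_s = (N+1)^(1/4)·T_e = 255.8 K.
Warming: T_s − T_e = 84.75 K.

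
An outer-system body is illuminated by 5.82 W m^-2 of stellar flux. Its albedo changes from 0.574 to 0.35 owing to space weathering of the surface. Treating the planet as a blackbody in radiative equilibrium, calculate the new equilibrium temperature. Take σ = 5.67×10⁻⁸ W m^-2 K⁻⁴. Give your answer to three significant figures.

63.9 K

T₂ = [S(1−α₂)/(4σ)]^(1/4) = [5.820·0.65/(4σ)]^(1/4) = 63.91 K.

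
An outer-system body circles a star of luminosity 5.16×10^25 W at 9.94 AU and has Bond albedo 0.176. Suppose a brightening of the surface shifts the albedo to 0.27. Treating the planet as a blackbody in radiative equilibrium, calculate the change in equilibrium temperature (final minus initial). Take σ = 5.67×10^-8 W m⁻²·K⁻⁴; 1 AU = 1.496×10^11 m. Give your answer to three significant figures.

Orbital distance: d = 9.94 AU = 1.487×10^12 m.
Flux at the orbit: S = L/(4πd²) = 5.16×10^25/(4π·(1.49×10^12)²) = 1.857 W m⁻².
Before: T₁ = [1.857·0.824/(4σ)]^(1/4) = 50.96 K.
With α = 0.27, T₂ = 49.44 K.
Change: 49.44 − 50.96 = -1.520 K.

-1.52 K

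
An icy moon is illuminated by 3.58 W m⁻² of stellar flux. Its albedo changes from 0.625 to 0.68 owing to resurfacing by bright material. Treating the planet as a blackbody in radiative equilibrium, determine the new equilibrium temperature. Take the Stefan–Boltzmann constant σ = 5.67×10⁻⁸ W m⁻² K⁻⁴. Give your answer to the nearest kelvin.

New equilibrium: T₂ = [(1−0.68)·3.580/(4σ)]^(1/4) = 47.41 K.

47 kelvin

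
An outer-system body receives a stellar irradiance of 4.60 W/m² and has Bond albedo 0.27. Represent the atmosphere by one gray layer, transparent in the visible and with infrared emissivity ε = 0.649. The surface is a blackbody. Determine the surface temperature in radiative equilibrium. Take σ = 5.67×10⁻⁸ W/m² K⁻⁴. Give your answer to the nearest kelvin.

Effective emission temperature (TOA balance): σT_e⁴ = S(1−α)/4 = 0.8395 W/m² → T_e = 62.03 K.
Surface balance with a leaky layer gives σT_s⁴ = σT_e⁴·2/(2−ε), so T_s = T_e·[2/(2−0.649)]^(1/4) = 68.42 K.

68 K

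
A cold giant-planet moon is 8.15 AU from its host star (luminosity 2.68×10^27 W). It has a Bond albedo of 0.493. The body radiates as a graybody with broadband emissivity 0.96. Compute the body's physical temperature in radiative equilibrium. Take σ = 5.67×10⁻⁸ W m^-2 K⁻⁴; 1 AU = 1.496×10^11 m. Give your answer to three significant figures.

135 K

Orbital distance: d = 8.15 AU = 1.219×10^12 m.
S = L/(4πd²) = 143.5 W m^-2.
Averaging over the sphere, the absorbed flux is S(1−α)/4 = 18.18 W m^-2.
Radiative balance εσT⁴ = 18.18 gives T = [18.18/(0.96·σ)]^(1/4) = 135.2 K.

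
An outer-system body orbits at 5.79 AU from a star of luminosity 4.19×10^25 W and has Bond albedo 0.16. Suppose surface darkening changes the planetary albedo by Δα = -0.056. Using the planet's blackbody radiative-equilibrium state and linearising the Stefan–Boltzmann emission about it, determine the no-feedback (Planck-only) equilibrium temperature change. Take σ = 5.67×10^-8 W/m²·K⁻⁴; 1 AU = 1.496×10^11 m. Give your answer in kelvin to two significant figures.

Orbital distance: d = 5.79 AU = 8.662×10^11 m.
Spreading L over a sphere of radius d: S = 4.19×10^25/(4π·8.66×10^11²) = 4.444 W/m².
Reference equilibrium: T_e = [S(1−α)/(4σ)]^(1/4) = 63.69 K.
The change in absorbed flux is Δ[S(1−α)/4] = −SΔα/4 = 0.06222 W/m².
Linearising σT⁴ gives d(σT⁴)/dT = 4σT_e³ = 0.05861 W/m² per K.
Hence the no-feedback warming is ΔF/(4σT_e³) = 1.06 K.

1.1 kelvin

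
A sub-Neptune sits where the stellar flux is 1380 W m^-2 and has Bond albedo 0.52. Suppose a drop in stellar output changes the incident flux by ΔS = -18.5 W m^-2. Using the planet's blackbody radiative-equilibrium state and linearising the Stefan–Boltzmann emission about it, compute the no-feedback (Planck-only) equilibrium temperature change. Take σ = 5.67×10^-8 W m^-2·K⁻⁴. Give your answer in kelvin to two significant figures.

Reference equilibrium: T_e = [S(1−α)/(4σ)]^(1/4) = 232.5 K.
ΔF = Δ[S(1−α)]/4 = (1−0.52)·-18.5/4 = -2.220 W m^-2.
The Planck feedback parameter is 4σT_e³ = 2.849 W m^-2/K.
ΔT₀ = ΔF/λ_P = -2.220/2.849 = -0.779 K.

-0.78 kelvin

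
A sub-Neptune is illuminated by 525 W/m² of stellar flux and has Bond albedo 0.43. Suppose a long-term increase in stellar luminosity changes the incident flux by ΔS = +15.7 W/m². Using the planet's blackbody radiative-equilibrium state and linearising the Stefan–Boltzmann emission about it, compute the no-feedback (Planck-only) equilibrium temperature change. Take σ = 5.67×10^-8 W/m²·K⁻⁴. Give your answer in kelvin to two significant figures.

1.4 K

The baseline emission temperature is T_e = 190.6 K.
Only a fraction (1−α) is absorbed and it's spread over 4πR², so ΔF = (1−α)ΔS/4 = 2.237 W/m².
Linearising σT⁴ gives d(σT⁴)/dT = 4σT_e³ = 1.570 W/m² per K.
ΔT₀ = ΔF/λ_P = 2.237/1.570 = 1.42 K.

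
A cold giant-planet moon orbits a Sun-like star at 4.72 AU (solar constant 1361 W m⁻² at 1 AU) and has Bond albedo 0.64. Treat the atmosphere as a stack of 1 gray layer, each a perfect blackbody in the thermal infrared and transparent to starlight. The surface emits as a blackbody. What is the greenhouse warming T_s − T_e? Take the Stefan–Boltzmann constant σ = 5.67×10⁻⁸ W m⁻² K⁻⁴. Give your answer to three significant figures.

18.8 kelvin

Irradiance scales as 1/d², so S = 1361 W m⁻² × (1/4.72)² = 61.09 W m⁻².
The effective emission temperature is T_e = [S(1−α)/(4σ)]^¼ = 99.23 K.
Surface: T_s = (2)^¼·T_e = 118.0 K.
Warming: T_s − T_e = 18.78 K.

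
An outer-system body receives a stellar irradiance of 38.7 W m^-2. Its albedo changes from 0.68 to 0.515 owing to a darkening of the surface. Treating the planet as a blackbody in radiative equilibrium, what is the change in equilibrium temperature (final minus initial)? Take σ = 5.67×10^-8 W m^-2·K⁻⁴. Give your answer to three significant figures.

9.42 K

With α = 0.68, T₁ = 85.96 K.
With α = 0.515, T₂ = 95.38 K.
Change: 95.38 − 85.96 = 9.417 K.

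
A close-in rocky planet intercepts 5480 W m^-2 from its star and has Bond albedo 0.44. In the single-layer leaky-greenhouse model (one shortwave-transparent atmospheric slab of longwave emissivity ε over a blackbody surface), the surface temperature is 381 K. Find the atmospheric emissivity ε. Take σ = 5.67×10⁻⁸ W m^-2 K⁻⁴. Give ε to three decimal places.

Effective temperature: T_e = [S(1−α)/(4σ)]^(1/4) = 341.1 K.
Inverting T_s⁴ = 2T_e⁴/(2−ε): (T_e/T_s)⁴ = 0.6421, so ε = 2(1 − 0.6421) = 0.7157.

0.716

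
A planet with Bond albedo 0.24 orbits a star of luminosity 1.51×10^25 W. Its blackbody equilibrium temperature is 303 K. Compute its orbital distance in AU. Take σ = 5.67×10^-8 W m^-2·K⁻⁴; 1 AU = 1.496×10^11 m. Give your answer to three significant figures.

Energy balance gives S = 4σT⁴/(1−α) = 2515 W m^-2.
Then d = [L/(4πS)]^(1/2) = 2.186×10^10 m, i.e. 0.1461 AU.

0.146 AU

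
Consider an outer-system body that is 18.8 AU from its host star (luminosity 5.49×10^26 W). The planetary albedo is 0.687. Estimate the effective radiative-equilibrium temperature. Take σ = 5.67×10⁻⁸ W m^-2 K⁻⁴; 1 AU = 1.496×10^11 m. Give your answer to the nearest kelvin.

Orbital distance: d = 18.8 AU = 2.812×10^12 m.
Flux at the orbit: S = L/(4πd²) = 5.49×10^26/(4π·(2.81×10^12)²) = 5.523 W m^-2.
Absorbed flux (global mean): S(1−α)/4 = 5.523·0.313/4 = 0.4322 W m^-2.
Set σT⁴ = 0.4322 → T = (0.4322/σ)^(1/4) = 52.54 K.

53 K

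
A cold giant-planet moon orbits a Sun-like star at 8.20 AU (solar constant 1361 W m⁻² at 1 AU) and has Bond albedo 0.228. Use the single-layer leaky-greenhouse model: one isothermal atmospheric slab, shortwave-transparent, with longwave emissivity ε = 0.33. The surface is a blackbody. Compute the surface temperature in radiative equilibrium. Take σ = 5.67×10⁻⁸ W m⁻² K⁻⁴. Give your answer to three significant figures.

95.3 K

By the inverse-square law, S = 1361/8.20² = 20.24 W m⁻².
Effective emission temperature (TOA balance): σT_e⁴ = S(1−α)/4 = 3.906 W m⁻² → T_e = 91.11 K.
The surface balance (absorbed SW + ε·downward IR = σT_s⁴) with T_a⁴ = T_s⁴/2 reduces to T_s = T_e·[2/(2−ε)]^¼ = 95.31 K.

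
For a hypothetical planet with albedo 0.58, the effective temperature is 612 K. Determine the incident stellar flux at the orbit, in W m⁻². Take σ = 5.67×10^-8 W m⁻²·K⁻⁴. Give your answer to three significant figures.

75800 W m⁻²

Invert the energy balance for S: S = 4σT⁴/(1−α).
The emitted flux is σT⁴ = 7954 W m⁻².
So S = 4×7954/(1−0.58) = 75750 W m⁻².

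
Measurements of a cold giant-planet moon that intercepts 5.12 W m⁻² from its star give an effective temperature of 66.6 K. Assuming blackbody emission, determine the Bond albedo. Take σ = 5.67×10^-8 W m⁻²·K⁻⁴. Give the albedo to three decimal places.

Rearranging the radiative balance, α = 1 − 4σT⁴/S.
4σT⁴ = 4·5.67×10⁻⁸·(66.6)⁴ = 4.462 W m⁻².
Hence α = 1 − 4.462/5.120 = 0.1285.

0.128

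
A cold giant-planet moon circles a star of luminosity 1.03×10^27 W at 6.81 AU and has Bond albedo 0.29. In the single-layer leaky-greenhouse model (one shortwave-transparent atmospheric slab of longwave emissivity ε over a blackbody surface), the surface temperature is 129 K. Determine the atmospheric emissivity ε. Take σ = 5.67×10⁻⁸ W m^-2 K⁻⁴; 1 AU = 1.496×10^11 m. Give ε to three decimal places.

0.215

Orbital distance: d = 6.81 AU = 1.019×10^12 m.
Flux at the orbit: S = L/(4πd²) = 1.03×10^27/(4π·(1.02×10^12)²) = 78.97 W m^-2.
Effective temperature: T_e = [S(1−α)/(4σ)]^(1/4) = 125.4 K.
Since (2−ε)/2 = (T_e/T_s)⁴ = 0.8927, ε = 0.2145.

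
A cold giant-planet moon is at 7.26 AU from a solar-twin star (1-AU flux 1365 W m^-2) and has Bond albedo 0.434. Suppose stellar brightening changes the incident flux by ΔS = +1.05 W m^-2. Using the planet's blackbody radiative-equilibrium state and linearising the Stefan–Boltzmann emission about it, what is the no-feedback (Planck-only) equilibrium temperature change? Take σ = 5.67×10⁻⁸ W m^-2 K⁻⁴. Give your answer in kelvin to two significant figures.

0.91 K

By the inverse-square law, S = 1365/7.26² = 25.90 W m^-2.
Unperturbed T_e = [25.90·(1−0.434)/(4σ)]^¼ = 89.66 K.
Only a fraction (1−α) is absorbed and it's spread over 4πR², so ΔF = (1−α)ΔS/4 = 0.1486 W m^-2.
Linearising σT⁴ gives d(σT⁴)/dT = 4σT_e³ = 0.1635 W m^-2 per K.
Hence the no-feedback warming is ΔF/(4σT_e³) = 0.909 K.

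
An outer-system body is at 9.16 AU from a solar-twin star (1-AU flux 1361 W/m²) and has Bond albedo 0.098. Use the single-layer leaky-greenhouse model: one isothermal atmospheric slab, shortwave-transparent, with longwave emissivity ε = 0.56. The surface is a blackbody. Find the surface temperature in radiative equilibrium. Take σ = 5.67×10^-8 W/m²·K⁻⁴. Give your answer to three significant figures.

97.3 kelvin

Flux at the orbit: S = 1361/(9.16)² = 16.22 W/m².
The planet radiates to space at T_e = [S(1−α)/(4σ)]^(1/4) = 89.62 K.
Surface balance with a leaky layer gives σT_s⁴ = σT_e⁴·2/(2−ε), so T_s = T_e·[2/(2−0.56)]^(1/4) = 97.29 K.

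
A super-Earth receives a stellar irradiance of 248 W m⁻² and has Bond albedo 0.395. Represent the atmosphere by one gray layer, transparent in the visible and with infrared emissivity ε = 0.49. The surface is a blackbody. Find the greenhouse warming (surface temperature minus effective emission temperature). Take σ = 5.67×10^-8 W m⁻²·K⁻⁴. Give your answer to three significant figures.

Effective emission temperature (TOA balance): σT_e⁴ = S(1−α)/4 = 37.51 W m⁻² → T_e = 160.4 K.
For a single slab of emissivity ε, T_s⁴ = 2T_e⁴/(2−ε); thus T_s = 160.4·(1.325)^(1/4) = 172.0 K.
Greenhouse warming: T_s − T_e = 11.67 K.

11.7 K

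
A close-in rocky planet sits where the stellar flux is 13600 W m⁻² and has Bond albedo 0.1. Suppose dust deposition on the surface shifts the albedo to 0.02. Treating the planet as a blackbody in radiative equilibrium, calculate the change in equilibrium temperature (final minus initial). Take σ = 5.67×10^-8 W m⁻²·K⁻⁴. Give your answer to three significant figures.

10.4 K

Before: T₁ = [13600·0.9/(4σ)]^(1/4) = 482.0 K.
After:  T₂ = [13600·0.98/(4σ)]^(1/4) = 492.4 K.
Change: 492.4 − 482.0 = 10.37 K.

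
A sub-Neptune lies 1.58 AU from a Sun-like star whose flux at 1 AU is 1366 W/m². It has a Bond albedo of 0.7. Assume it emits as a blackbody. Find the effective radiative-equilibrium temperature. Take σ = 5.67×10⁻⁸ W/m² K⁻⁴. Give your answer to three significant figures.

164 kelvin

Flux at the orbit: S = 1366/(1.58)² = 547.2 W/m².
The planet absorbs (1−α)S over its disc πR² and re-emits over 4πR², so the mean absorbed flux is (1−0.7)·547.2/4 = 41.04 W/m².
Balancing against σT⁴: T = (41.04/5.67×10⁻⁸)^(1/4) = 164.0 K.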